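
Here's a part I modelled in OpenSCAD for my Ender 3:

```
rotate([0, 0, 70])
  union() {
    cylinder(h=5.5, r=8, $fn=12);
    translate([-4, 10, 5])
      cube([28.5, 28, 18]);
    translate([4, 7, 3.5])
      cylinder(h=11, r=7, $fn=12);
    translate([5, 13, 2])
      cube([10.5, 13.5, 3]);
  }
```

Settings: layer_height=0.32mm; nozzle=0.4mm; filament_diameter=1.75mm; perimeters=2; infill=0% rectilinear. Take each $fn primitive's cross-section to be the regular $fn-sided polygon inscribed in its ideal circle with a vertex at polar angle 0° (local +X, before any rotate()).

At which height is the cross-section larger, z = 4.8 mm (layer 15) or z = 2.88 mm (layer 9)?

layer 15 (z = 4.8 mm)

Layer 15 (z = 4.8): the r=8 cylinder gives a regular 12-gon of circumradius 8 (constant along its height) (area = (12/2)·8.000²·sin(360°/12) = 192.00 mm²); the cube at (-4, 10) is absent (z outside [5, 23]); the r=7 cylinder at (4, 7) contributes a regular 12-gon of circumradius 7 (area = (12/2)·7.000²·sin(360°/12) = 147.00 mm²); the 10.5×13.5 cube at (5, 13) contributes its full rectangle (area 141.75 mm²); Taking the union: the regions partially overlap — summed areas 480.75 mm² minus the doubly-counted overlap 57.52 mm² gives 423.23 mm² — area = 423.23 mm²; (rotated 70° about Z; rotation is an isometry so areas/perimeters/island counts are preserved). So its area = 423.23 mm². Layer 9 (z = 2.88): the cylinder: section is a regular 12-gon, circumradius r=8 (area = (12/2)·8.000²·sin(360°/12) = 192.00 mm²); the cube at (-4, 10) does not reach this height (z outside [5, 23]); the cylinder at (4, 7) is absent (z outside [3.5, 14.5]); the cube at (5, 13) (footprint 10.5×13.5) is included at this height (area 141.75 mm²); Combining (union): the 2 present regions are separate (no shared area or edge), so areas and boundary lengths simply add and each stays a separate island — area = 333.75 mm²; (rotated 70° about Z; rotation is an isometry so areas/perimeters/island counts are preserved). So its area = 333.75 mm². Layer 15 is larger (423.23 vs 333.75 mm²).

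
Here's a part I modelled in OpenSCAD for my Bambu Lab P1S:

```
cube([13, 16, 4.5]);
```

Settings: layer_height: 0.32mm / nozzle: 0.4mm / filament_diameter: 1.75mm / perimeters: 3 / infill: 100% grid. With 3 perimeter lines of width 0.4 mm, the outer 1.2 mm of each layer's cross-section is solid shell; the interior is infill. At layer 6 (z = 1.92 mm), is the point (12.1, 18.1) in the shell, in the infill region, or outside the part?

At z = 1.92 mm: the cube (footprint 13×16) is included at this height. Overall, the cross-section is a single solid region. The nearest boundary edge runs (13.00, 16.00)→(0.00, 16.00); distance from the point to it = 2.10 mm. The point is not inside any of the regions above, so it lies outside the cross-section (2.10 mm from the nearest boundary).

outside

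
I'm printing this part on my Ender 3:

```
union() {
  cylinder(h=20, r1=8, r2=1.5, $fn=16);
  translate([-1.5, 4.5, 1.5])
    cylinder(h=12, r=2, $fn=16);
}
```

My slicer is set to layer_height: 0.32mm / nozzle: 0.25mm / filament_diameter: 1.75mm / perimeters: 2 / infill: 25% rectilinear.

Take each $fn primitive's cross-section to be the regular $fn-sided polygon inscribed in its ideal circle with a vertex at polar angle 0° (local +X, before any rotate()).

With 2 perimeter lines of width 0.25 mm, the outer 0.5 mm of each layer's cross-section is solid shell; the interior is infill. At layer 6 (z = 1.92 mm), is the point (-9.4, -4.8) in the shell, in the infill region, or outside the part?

At z = 1.92 mm: the cone contributes a regular 16-gon of circumradius 7.376 (interpolated between r1=8 and r2=1.5 at t=0.096); the r=2 cylinder at (-1.5, 4.5) contributes a regular 16-gon of circumradius 2; Taking the union: the r=2 cylinder at (-1.5, 4.5) lies entirely inside the cone, so the union is just the cone — 1 connected region. Overall, the cross-section is a single solid region. The nearest boundary edge runs (-5.22, -5.22)→(-6.81, -2.82); distance from the point to it = 3.25 mm. The point is not inside any of the regions above, so it lies outside the cross-section (3.25 mm from the nearest boundary).

outside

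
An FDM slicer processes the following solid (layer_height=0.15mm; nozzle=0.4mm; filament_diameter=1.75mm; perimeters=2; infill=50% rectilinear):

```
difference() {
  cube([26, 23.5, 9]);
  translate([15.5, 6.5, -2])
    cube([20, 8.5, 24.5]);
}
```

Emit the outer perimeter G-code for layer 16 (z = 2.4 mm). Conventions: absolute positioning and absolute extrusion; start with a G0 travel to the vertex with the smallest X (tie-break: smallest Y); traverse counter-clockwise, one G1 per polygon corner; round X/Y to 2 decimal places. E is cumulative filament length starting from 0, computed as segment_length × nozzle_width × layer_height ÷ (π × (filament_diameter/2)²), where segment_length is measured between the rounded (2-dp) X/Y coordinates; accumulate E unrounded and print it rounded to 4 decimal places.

G0 X0.00 Y0.00 Z2.40
G1 X26.00 Y0.00 E0.6486
G1 X26.00 Y6.50 E0.8107
G1 X15.50 Y6.50 E1.0726
G1 X15.50 Y15.00 E1.2847
G1 X26.00 Y15.00 E1.5466
G1 X26.00 Y23.50 E1.7586
G1 X0.00 Y23.50 E2.4072
G1 X0.00 Y0.00 E2.9934

At z = 2.4 mm: the 26×23.5 cube contributes its full rectangle; the cube at (15.5, 6.5) is present — its section is the full 20×8.5 rectangle; Taking the first minus the rest: starting from the 26×23.5 cube, the 20×8.5 cube at (15.5, 6.5) partially overlaps it — only the 89.25 mm² overlap (of its 170.00 mm²) is removed, clipping the outline — 1 connected region. The outline is a single polygon with 8 vertices. Extrusion per mm of travel: 0.4 × 0.15 / (π × 0.875²) = 0.024945. Accumulating E over each segment gives final E = 2.9934.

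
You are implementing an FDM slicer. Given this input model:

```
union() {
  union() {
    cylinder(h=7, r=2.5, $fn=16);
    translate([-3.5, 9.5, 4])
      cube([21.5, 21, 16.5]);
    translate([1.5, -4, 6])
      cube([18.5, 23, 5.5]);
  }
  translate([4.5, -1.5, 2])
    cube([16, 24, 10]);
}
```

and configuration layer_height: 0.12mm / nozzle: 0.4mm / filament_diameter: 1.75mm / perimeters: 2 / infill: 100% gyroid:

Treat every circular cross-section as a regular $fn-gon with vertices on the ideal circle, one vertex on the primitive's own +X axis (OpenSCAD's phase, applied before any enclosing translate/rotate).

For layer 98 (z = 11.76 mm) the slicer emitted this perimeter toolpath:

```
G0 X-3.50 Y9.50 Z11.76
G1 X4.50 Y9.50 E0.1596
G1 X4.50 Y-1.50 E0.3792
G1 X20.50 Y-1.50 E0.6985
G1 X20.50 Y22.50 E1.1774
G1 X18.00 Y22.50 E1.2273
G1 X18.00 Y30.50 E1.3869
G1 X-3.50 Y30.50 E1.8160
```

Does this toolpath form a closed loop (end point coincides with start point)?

Start point (G0): (-3.50, 9.50). End point (last G1): the path does not return to the start — open.

no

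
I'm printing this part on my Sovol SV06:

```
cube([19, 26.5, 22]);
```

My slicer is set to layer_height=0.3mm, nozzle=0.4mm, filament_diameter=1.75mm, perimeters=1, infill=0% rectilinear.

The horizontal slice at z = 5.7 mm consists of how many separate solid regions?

1

At z = 5.7 mm: the cube is present — its section is the full 19×26.5 rectangle. The result has 1 disconnected region.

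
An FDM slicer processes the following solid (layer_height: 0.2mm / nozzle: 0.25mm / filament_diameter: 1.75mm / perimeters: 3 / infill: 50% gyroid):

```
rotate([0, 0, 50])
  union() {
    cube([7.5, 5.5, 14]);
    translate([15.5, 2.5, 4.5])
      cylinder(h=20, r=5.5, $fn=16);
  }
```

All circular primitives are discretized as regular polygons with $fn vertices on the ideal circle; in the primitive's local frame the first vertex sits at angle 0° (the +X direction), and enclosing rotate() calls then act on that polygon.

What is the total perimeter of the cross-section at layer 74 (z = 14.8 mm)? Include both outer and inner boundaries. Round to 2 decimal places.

34.34 mm

At z = 14.8 mm: the cube does not reach this height (z outside [0, 14]); the r=5.5 cylinder at (15.5, 2.5) gives a regular 16-gon of circumradius 5.5 (constant along its height) (perimeter = 2·16·5.500·sin(180°/16) = 34.34 mm); Combining (union): only the r=5.5 cylinder at (15.5, 2.5) is present, so the union is just that shape — boundary = 34.34 mm; (whole slice rotated 50° about Z — lengths, areas and connectivity unchanged). Overall, the cross-section is a single solid region. Total boundary length (outer) = 34.34 mm.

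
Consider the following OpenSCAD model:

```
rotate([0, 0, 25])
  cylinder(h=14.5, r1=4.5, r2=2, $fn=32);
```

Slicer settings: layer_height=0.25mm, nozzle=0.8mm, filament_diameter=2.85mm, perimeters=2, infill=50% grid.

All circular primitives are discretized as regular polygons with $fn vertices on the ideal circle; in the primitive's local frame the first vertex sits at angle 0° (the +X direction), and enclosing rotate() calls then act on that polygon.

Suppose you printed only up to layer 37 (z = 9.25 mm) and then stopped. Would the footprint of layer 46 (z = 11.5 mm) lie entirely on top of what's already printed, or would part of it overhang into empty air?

Compare the two slices. At z = 9.25: the cone contributes a regular 32-gon of circumradius 2.905 (interpolated between r1=4.5 and r2=2 at t=0.638) (area = (32/2)·2.905²·sin(360°/32) = 26.35 mm²); (whole slice rotated 25° about Z — lengths, areas and connectivity unchanged). At z = 11.5: the cone contributes a regular 32-gon of circumradius 2.517 (interpolated between r1=4.5 and r2=2 at t=0.793) (area = (32/2)·2.517²·sin(360°/32) = 19.78 mm²); (rotated 25° about Z; rotation is an isometry so areas/perimeters/island counts are preserved). Checking containment: the cross-section at z = 11.5 is a subset of the cross-section at z = 9.25.

entirely on top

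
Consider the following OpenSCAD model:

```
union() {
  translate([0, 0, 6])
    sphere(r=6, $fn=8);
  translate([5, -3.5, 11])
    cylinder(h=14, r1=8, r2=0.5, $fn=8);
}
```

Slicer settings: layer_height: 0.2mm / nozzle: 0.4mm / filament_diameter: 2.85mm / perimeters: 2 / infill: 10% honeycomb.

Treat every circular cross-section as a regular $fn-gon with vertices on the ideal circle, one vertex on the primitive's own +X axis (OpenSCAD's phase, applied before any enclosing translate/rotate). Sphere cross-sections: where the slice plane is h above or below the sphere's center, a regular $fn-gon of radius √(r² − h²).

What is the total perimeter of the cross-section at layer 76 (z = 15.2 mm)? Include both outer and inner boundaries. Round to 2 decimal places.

35.21 mm

At z = 15.2 mm: the sphere is absent (|z−center|=9.200 > r=6); the cone at (5, -3.5): at t=0.300 of its height the radius interpolates to r₁+(r₂−r₁)t = 5.750, giving a regular 8-gon of that circumradius (perimeter = 2·8·5.750·sin(180°/8) = 35.21 mm); Merging all regions: only the cone at (5, -3.5) is present, so the union is just that shape — boundary = 35.21 mm. Overall, the cross-section is a single solid region. Total boundary length (outer) = 35.21 mm.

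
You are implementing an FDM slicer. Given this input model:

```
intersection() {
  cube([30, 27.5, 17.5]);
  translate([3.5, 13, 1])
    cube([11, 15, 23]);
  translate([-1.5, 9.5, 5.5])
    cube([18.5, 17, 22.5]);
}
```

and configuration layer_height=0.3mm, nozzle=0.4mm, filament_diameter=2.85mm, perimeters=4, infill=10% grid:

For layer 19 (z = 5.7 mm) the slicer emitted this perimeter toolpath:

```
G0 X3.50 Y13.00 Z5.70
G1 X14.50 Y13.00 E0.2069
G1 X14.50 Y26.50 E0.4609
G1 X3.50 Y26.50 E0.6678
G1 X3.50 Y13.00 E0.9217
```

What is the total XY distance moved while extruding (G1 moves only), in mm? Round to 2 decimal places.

49.00 mm

Sum the Euclidean lengths of each G1 segment: total = 49.00 mm.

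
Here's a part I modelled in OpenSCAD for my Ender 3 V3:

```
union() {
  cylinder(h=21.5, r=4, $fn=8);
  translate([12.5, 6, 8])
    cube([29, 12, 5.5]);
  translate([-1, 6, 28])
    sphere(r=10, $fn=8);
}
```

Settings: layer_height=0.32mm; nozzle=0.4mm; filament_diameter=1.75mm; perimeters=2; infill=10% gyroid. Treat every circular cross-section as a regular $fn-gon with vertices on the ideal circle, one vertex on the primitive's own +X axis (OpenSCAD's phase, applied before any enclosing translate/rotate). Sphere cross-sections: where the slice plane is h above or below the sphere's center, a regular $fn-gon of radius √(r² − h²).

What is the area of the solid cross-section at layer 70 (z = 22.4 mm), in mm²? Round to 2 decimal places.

At z = 22.4 mm: the cylinder is not intersected at this z (z outside [0, 21.5]); the cube at (12.5, 6) is absent (z outside [8, 13.5]); the r=10 sphere at (-1, 6) contributes a regular 8-gon of circumradius √(10²−5.6²) = 8.285 (area = (8/2)·8.285²·sin(360°/8) = 194.14 mm²); Taking the union: only the r=10 sphere at (-1, 6) is present, so the union is just that shape — area = 194.14 mm². Overall, the cross-section is a single solid region. Net area = 194.14 mm².

194.14 mm²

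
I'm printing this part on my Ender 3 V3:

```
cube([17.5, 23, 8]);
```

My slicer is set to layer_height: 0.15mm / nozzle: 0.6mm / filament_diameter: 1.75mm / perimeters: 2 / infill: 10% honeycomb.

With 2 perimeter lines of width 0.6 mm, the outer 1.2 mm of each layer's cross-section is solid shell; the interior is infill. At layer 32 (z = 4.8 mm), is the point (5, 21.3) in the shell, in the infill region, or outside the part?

infill

At z = 4.8 mm: the cube (footprint 17.5×23) is included at this height. Overall, the cross-section is a single solid region. The nearest boundary edge runs (17.50, 23.00)→(0.00, 23.00); distance from the point to it = 1.70 mm. The point is inside the cross-section and 1.70 mm from the nearest boundary — more than the 1.2 mm shell width (2 × 0.6), so it's in the infill interior.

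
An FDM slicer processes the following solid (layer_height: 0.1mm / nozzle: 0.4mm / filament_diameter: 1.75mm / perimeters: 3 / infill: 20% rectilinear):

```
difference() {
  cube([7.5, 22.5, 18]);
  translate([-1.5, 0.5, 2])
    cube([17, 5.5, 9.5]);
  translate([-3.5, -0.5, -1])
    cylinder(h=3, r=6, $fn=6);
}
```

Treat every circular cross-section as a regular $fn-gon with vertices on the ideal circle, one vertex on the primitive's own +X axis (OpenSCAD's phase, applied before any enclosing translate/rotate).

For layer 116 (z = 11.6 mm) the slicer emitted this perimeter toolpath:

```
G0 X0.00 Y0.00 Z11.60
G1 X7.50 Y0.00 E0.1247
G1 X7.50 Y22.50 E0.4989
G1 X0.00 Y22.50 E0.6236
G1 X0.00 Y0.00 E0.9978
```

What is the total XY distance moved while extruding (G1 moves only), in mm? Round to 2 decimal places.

60.00 mm

Sum the Euclidean lengths of each G1 segment: total = 60.00 mm.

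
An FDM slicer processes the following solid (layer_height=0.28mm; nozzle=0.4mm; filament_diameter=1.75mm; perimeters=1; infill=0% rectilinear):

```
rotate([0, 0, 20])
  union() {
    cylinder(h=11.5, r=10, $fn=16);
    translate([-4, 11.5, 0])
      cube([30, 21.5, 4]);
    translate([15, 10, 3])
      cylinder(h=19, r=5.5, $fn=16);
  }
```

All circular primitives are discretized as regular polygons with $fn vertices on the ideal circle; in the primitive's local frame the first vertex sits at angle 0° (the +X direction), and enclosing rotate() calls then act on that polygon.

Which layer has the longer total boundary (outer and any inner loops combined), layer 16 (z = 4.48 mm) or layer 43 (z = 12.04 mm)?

layer 16 (z = 4.48 mm)

Layer 16 (z = 4.48): the cylinder: section is a regular 16-gon, circumradius r=10 (perimeter = 2·16·10.000·sin(180°/16) = 62.43 mm); the cube at (-4, 11.5) is not intersected at this z (z outside [0, 4]); the r=5.5 cylinder at (15, 10) contributes a regular 16-gon of circumradius 5.5 (perimeter = 2·16·5.500·sin(180°/16) = 34.34 mm); Taking the union: the 2 present regions are separate (no shared area or edge), so areas and boundary lengths simply add and each stays a separate island — boundary = 96.76 mm; (rotated 20° about Z; rotation is an isometry so areas/perimeters/island counts are preserved). So its perimeter = 96.76 mm. Layer 43 (z = 12.04): the cylinder is not intersected at this z (z outside [0, 11.5]); the cube at (-4, 11.5) is absent (z outside [0, 4]); the r=5.5 cylinder at (15, 10) gives a regular 16-gon of circumradius 5.5 (constant along its height) (perimeter = 2·16·5.500·sin(180°/16) = 34.34 mm); Merging all regions: only the r=5.5 cylinder at (15, 10) is present, so the union is just that shape — boundary = 34.34 mm; (whole slice rotated 20° about Z — lengths, areas and connectivity unchanged). So its perimeter = 34.34 mm. Layer 16 is larger (96.76 vs 34.34 mm).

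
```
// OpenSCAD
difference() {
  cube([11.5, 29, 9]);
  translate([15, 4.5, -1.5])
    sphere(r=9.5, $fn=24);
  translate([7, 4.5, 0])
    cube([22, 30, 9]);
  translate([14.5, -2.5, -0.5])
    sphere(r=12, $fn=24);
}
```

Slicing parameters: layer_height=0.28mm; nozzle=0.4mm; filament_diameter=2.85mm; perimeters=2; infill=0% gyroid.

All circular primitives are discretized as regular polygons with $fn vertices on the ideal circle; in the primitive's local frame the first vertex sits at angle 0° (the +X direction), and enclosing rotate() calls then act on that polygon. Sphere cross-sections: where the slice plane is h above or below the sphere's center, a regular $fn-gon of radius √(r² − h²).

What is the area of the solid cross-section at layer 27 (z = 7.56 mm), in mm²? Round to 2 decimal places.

At z = 7.56 mm: the 11.5×29 cube contributes its full rectangle (area 333.50 mm²); the r=9.5 sphere at (15, 4.5) slices to a regular 24-gon of circumradius 2.858 (√(r²−h²) with h=9.06 from center) (area = (24/2)·2.858²·sin(360°/24) = 25.36 mm²); the cube at (7, 4.5) (footprint 22×30) is included at this height (area 660.00 mm²); the sphere at (14.5, -2.5): section is a regular 24-gon, circumradius = √(r²−h²) = √(12²−8.06²) = 8.890 (area = (24/2)·8.890²·sin(360°/24) = 245.47 mm²); After the difference (first − rest): starting from the 11.5×29 cube (333.50 mm²), the r=9.5 sphere at (15, 4.5) misses the remaining region (no effect); the 22×30 cube at (7, 4.5) partially overlaps it — only the 110.25 mm² overlap (of its 660.00 mm²) is removed, clipping the outline; the r=12 sphere at (14.5, -2.5) partially overlaps it — only the 19.29 mm² overlap (of its 245.47 mm²) is removed, clipping the outline — area = 203.96 mm². Overall, the cross-section is a single solid region. Net area = 203.96 mm².

203.96 mm²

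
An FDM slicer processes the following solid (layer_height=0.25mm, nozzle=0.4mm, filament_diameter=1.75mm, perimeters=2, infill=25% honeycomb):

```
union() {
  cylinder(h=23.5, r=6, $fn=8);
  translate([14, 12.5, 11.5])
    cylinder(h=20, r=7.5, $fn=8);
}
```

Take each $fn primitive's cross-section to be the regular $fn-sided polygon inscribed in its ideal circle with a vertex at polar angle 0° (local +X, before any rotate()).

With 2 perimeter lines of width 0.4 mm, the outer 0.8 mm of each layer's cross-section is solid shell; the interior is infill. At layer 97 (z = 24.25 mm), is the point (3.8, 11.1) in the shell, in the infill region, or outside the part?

outside

At z = 24.25 mm: the cylinder is absent (z outside [0, 23.5]); the r=7.5 cylinder at (14, 12.5) gives a regular 8-gon of circumradius 7.5 (constant along its height); Merging all regions: only the r=7.5 cylinder at (14, 12.5) is present, so the union is just that shape — 1 connected region. Overall, the cross-section is a single solid region. The nearest boundary edge runs (6.50, 12.50)→(8.70, 7.20); distance from the point to it = 3.03 mm. The point is not inside any of the regions above, so it lies outside the cross-section (3.03 mm from the nearest boundary).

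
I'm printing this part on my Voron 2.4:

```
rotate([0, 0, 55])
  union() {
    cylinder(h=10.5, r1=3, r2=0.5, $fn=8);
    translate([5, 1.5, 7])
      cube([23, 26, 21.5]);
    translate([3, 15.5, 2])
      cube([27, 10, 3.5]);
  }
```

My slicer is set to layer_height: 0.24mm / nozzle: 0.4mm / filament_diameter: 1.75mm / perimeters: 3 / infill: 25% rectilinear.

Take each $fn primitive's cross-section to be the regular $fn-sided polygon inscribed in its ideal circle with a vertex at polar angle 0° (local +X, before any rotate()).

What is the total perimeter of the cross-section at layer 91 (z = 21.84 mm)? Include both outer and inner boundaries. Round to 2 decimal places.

98.00 mm

At z = 21.84 mm: the cone is not intersected at this z (z outside [0, 10.5]); the 23×26 cube at (5, 1.5) contributes its full rectangle (perimeter 98.00 mm); the cube at (3, 15.5) is absent (z outside [2, 5.5]); Merging all regions: only the 23×26 cube at (5, 1.5) is present, so the union is just that shape — boundary = 98.00 mm; (rotated 55° about Z; rotation is an isometry so areas/perimeters/island counts are preserved). Overall, the cross-section is a single solid region. Total boundary length (outer) = 98.00 mm.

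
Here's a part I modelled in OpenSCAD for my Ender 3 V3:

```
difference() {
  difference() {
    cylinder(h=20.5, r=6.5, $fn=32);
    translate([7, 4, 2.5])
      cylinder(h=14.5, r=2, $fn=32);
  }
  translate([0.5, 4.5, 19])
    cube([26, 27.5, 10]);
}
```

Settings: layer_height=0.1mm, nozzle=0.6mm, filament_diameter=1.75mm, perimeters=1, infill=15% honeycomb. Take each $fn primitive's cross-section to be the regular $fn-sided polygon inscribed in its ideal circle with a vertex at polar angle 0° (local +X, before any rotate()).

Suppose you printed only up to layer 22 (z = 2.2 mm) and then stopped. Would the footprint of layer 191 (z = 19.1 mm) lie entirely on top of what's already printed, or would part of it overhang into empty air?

Compare the two slices. At z = 2.2: the r=6.5 cylinder contributes a regular 32-gon of circumradius 6.5 (area = (32/2)·6.500²·sin(360°/32) = 131.88 mm²); the cylinder at (7, 4) does not reach this height (z outside [2.5, 17]); After the difference (first − rest): none of the subtracted shapes is present at this height, so the r=6.5 cylinder is unchanged — area = 131.88 mm²; the cube at (0.5, 4.5) is not intersected at this z (z outside [19, 29]); Subtracting the remaining from the first: none of the subtracted shapes is present at this height, so that combined region is unchanged — area = 131.88 mm². At z = 19.1: the r=6.5 cylinder gives a regular 32-gon of circumradius 6.5 (constant along its height) (area = (32/2)·6.500²·sin(360°/32) = 131.88 mm²); the cylinder at (7, 4) is absent (z outside [2.5, 17]); After the difference (first − rest): none of the subtracted shapes is present at this height, so the r=6.5 cylinder is unchanged — area = 131.88 mm²; the cube at (0.5, 4.5) is present — its section is the full 26×27.5 rectangle (area 715.00 mm²); Taking the first minus the rest: starting from the result so far (131.88 mm²), the 26×27.5 cube at (0.5, 4.5) partially overlaps it — only the 5.38 mm² overlap (of its 715.00 mm²) is removed, clipping the outline — area = 126.50 mm². Checking containment: the cross-section at z = 19.1 is a subset of the cross-section at z = 2.2.

entirely on top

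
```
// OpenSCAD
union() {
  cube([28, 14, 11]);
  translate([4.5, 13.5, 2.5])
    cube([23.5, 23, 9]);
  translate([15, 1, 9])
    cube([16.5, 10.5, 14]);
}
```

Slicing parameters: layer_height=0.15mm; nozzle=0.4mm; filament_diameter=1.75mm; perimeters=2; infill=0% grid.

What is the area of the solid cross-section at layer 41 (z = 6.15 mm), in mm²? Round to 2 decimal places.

920.75 mm²

At z = 6.15 mm: the cube (footprint 28×14) is included at this height (area 392.00 mm²); the cube at (4.5, 13.5) is present — its section is the full 23.5×23 rectangle (area 540.50 mm²); the cube at (15, 1) is not intersected at this z (z outside [9, 23]); Combining (union): the regions partially overlap — summed areas 932.50 mm² minus the doubly-counted overlap 11.75 mm² gives 920.75 mm² — area = 920.75 mm². Overall, the cross-section is a single solid region. Net area = 920.75 mm².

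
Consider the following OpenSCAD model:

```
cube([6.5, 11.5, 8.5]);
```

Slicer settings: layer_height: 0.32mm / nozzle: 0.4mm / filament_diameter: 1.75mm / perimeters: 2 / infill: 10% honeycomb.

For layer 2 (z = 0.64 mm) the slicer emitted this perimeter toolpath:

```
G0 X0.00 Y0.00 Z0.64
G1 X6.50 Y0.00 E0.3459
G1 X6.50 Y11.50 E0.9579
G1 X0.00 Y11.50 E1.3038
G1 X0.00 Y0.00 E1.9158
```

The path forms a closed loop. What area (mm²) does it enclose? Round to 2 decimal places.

Apply the shoelace formula to the sequence of (X, Y) vertices; enclosed area = 74.75 mm².

74.75 mm²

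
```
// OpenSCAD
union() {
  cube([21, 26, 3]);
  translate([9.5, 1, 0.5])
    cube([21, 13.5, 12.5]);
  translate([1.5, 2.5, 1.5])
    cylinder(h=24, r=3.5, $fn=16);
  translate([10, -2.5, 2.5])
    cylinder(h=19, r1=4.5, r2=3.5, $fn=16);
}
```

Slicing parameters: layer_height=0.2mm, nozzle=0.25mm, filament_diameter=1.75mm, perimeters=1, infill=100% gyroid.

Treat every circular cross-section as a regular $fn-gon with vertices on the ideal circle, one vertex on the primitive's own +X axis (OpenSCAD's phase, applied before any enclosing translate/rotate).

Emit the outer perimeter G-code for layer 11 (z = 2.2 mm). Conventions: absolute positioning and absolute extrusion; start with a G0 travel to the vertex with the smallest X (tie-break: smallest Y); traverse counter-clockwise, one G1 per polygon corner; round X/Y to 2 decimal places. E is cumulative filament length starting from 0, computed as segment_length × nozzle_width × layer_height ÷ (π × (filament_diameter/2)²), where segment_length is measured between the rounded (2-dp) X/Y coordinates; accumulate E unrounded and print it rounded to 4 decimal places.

G0 X-2.00 Y2.50 Z2.20
G1 X-1.73 Y1.16 E0.0284
G1 X-0.97 Y0.03 E0.0567
G1 X0.16 Y-0.73 E0.0850
G1 X1.50 Y-1.00 E0.1134
G1 X2.84 Y-0.73 E0.1419
G1 X3.94 Y0.00 E0.1693
G1 X21.00 Y0.00 E0.5239
G1 X21.00 Y1.00 E0.5447
G1 X30.50 Y1.00 E0.7422
G1 X30.50 Y14.50 E1.0228
G1 X21.00 Y14.50 E1.2203
G1 X21.00 Y26.00 E1.4594
G1 X0.00 Y26.00 E1.8959
G1 X0.00 Y5.63 E2.3194
G1 X-0.97 Y4.97 E2.3438
G1 X-1.73 Y3.84 E2.3721
G1 X-2.00 Y2.50 E2.4005

At z = 2.2 mm: the cube (footprint 21×26) is included at this height; the cube at (9.5, 1) (footprint 21×13.5) is included at this height; the cylinder at (1.5, 2.5): section is a regular 16-gon, circumradius r=3.5; the cone at (10, -2.5) is not intersected at this z (z outside [2.5, 21.5]); Merging all regions: the regions partially overlap (shared area 181.21 mm²), so overlapping operands fuse into one piece — 1 connected region. The outline is a single polygon with 17 vertices. Extrusion per mm of travel: 0.25 × 0.2 / (π × 0.875²) = 0.020788. Accumulating E over each segment gives final E = 2.4005.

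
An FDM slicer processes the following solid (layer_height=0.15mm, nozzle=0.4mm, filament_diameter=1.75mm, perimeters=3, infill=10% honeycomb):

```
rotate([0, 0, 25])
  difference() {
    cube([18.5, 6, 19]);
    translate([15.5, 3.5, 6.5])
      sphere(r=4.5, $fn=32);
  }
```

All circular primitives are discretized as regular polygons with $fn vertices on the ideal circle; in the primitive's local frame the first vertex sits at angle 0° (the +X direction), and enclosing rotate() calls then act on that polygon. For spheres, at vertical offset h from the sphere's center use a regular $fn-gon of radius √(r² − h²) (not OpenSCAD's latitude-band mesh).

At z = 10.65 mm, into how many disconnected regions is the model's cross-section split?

At z = 10.65 mm: the cube (footprint 18.5×6) is included at this height; the r=4.5 sphere at (15.5, 3.5) slices to a regular 32-gon of circumradius 1.740 (√(r²−h²) with h=4.15 from center); After the difference (first − rest): starting from the 18.5×6 cube, the r=4.5 sphere at (15.5, 3.5) lies wholly inside it (removes its full 9.45 mm² and its 10.92 mm outline becomes a hole wall) — 1 connected region with 1 hole; (rotated 25° about Z; rotation is an isometry so areas/perimeters/island counts are preserved). The result has 1 disconnected region.

1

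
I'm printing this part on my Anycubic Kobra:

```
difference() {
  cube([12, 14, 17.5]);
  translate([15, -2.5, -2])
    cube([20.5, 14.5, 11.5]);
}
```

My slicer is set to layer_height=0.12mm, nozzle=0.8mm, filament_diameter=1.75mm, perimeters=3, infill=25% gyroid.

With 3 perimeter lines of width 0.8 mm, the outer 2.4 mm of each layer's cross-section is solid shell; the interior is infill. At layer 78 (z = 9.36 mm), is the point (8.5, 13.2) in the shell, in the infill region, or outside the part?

shell

At z = 9.36 mm: the 12×14 cube contributes its full rectangle; the cube at (15, -2.5) (footprint 20.5×14.5) is included at this height; Subtracting the remaining from the first: starting from the 12×14 cube, the 20.5×14.5 cube at (15, -2.5) misses the remaining region (no effect) — 1 connected region. Overall, the cross-section is a single solid region. The nearest boundary edge runs (0.00, 14.00)→(12.00, 14.00); distance from the point to it = 0.80 mm. The point is inside the cross-section, 0.80 mm from the nearest boundary — within the 2.4 mm shell band (3 × 0.8).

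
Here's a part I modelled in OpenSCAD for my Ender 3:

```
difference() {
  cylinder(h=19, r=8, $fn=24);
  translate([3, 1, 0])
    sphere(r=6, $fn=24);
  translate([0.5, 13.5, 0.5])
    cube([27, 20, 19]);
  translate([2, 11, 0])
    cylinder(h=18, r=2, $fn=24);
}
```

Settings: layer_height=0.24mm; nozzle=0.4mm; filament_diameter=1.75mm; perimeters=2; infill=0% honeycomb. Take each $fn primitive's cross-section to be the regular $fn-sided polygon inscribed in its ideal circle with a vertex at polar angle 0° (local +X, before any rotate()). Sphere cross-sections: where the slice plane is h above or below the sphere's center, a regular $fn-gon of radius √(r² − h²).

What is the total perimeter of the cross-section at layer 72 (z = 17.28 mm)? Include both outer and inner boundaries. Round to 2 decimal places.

50.12 mm

At z = 17.28 mm: the r=8 cylinder contributes a regular 24-gon of circumradius 8 (perimeter = 2·24·8.000·sin(180°/24) = 50.12 mm); the sphere at (3, 1) does not reach this height (|z−center|=17.280 > r=6); the cube at (0.5, 13.5) is present — its section is the full 27×20 rectangle (perimeter 94.00 mm); the cylinder at (2, 11): section is a regular 24-gon, circumradius r=2 (perimeter = 2·24·2.000·sin(180°/24) = 12.53 mm); After the difference (first − rest): starting from the r=8 cylinder, the 27×20 cube at (0.5, 13.5) misses the remaining region (no effect); the r=2 cylinder at (2, 11) misses the remaining region (no effect) — boundary = 50.12 mm. Overall, the cross-section is a single solid region. Total boundary length (outer) = 50.12 mm.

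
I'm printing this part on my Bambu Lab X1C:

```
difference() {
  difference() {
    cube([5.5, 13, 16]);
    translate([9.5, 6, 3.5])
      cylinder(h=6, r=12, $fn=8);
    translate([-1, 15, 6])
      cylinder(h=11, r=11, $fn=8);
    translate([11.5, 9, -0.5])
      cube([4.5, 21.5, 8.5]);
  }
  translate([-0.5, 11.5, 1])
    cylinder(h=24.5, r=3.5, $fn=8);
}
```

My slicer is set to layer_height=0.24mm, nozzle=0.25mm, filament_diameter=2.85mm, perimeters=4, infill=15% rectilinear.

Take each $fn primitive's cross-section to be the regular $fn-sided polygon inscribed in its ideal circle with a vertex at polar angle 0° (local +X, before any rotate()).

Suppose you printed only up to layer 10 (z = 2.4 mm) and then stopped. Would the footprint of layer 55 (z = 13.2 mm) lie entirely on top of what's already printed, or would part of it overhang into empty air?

entirely on top

Compare the two slices. At z = 2.4: the cube is present — its section is the full 5.5×13 rectangle (area 71.50 mm²); the cylinder at (9.5, 6) is not intersected at this z (z outside [3.5, 9.5]); the cylinder at (-1, 15) is not intersected at this z (z outside [6, 17]); the cube at (11.5, 9) (footprint 4.5×21.5) is included at this height (area 96.75 mm²); After the difference (first − rest): starting from the 5.5×13 cube (71.50 mm²), the 4.5×21.5 cube at (11.5, 9) misses the remaining region (no effect) — area = 71.50 mm²; the cylinder at (-0.5, 11.5): section is a regular 8-gon, circumradius r=3.5 (area = (8/2)·3.500²·sin(360°/8) = 34.65 mm²); After the difference (first − rest): starting from the result so far (71.50 mm²), the r=3.5 cylinder at (-0.5, 11.5) partially overlaps it — only the 11.00 mm² overlap (of its 34.65 mm²) is removed, clipping the outline — area = 60.50 mm². At z = 13.2: the cube is present — its section is the full 5.5×13 rectangle (area 71.50 mm²); the cylinder at (9.5, 6) is not intersected at this z (z outside [3.5, 9.5]); the cylinder at (-1, 15): section is a regular 8-gon, circumradius r=11 (area = (8/2)·11.000²·sin(360°/8) = 342.24 mm²); the cube at (11.5, 9) is not intersected at this z (z outside [-0.5, 8]); Taking the first minus the rest: starting from the 5.5×13 cube (71.50 mm²), the r=11 cylinder at (-1, 15) partially overlaps it — only the 40.96 mm² overlap (of its 342.24 mm²) is removed, clipping the outline — area = 30.54 mm²; the r=3.5 cylinder at (-0.5, 11.5) contributes a regular 8-gon of circumradius 3.5 (area = (8/2)·3.500²·sin(360°/8) = 34.65 mm²); After the difference (first − rest): starting from the result so far (30.54 mm²), the r=3.5 cylinder at (-0.5, 11.5) misses the remaining region (no effect) — area = 30.54 mm². Checking containment: the cross-section at z = 13.2 is a subset of the cross-section at z = 2.4.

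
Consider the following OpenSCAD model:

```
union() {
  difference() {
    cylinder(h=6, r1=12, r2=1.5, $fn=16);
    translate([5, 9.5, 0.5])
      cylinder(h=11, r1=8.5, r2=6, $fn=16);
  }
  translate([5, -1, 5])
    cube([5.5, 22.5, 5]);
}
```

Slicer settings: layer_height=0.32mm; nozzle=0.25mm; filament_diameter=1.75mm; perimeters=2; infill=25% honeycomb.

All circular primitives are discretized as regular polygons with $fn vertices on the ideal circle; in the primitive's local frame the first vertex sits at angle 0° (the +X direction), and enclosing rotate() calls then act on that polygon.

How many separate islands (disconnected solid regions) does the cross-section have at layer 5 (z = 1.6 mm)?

1

At z = 1.6 mm: the cone: at t=0.267 of its height the radius interpolates to r₁+(r₂−r₁)t = 9.200, giving a regular 16-gon of that circumradius; the cone at (5, 9.5): at t=0.100 of its height the radius interpolates to r₁+(r₂−r₁)t = 8.250, giving a regular 16-gon of that circumradius; Taking the first minus the rest: starting from the cone, the cone at (5, 9.5) partially overlaps it — only the 60.76 mm² overlap (of its 208.37 mm²) is removed, clipping the outline — 1 connected region; the cube at (5, -1) is not intersected at this z (z outside [5, 10]); Combining (union): only the result so far is present, so the union is just that shape — 1 connected region. Overall, the cross-section is a single solid region. Island count = 1.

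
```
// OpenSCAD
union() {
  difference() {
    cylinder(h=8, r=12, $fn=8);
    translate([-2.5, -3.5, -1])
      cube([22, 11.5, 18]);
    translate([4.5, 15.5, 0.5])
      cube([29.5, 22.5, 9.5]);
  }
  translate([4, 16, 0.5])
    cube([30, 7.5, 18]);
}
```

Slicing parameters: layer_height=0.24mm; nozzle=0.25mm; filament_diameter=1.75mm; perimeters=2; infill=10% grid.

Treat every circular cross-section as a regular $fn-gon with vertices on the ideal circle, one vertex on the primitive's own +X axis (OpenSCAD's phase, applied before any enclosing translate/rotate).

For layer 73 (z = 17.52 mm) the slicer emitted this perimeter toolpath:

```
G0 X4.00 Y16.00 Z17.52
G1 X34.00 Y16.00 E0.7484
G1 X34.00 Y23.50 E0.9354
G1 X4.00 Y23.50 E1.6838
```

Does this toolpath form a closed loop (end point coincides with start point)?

Start point (G0): (4.00, 16.00). End point (last G1): the path does not return to the start — open.

no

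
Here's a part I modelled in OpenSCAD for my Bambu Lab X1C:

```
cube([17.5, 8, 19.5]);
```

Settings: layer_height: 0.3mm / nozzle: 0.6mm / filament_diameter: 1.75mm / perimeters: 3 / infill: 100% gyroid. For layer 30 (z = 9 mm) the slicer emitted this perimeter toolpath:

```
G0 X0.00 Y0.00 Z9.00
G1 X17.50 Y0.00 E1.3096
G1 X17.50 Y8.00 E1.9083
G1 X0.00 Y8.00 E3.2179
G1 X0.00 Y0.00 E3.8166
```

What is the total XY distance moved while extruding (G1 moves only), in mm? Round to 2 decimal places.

51.00 mm

Sum the Euclidean lengths of each G1 segment: total = 51.00 mm.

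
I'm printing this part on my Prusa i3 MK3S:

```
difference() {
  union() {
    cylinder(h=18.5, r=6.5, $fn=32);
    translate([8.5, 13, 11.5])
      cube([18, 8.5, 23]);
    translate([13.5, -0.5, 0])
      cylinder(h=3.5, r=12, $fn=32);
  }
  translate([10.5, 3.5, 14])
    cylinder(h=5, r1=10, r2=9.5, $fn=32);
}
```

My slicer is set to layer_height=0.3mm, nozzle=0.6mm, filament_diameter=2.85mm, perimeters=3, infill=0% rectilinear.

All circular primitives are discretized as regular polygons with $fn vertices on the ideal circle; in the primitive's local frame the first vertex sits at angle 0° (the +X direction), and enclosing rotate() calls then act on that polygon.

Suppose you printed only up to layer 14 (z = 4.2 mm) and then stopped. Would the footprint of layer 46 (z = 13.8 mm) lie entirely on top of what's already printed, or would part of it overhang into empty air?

Compare the two slices. At z = 4.2: the r=6.5 cylinder contributes a regular 32-gon of circumradius 6.5 (area = (32/2)·6.500²·sin(360°/32) = 131.88 mm²); the cube at (8.5, 13) is not intersected at this z (z outside [11.5, 34.5]); the cylinder at (13.5, -0.5) is absent (z outside [0, 3.5]); Merging all regions: only the r=6.5 cylinder is present, so the union is just that shape — area = 131.88 mm²; the cone at (10.5, 3.5) does not reach this height (z outside [14, 19]); Subtracting the remaining from the first: none of the subtracted shapes is present at this height, so the result so far is unchanged — area = 131.88 mm². At z = 13.8: the r=6.5 cylinder contributes a regular 32-gon of circumradius 6.5 (area = (32/2)·6.500²·sin(360°/32) = 131.88 mm²); the cube at (8.5, 13) is present — its section is the full 18×8.5 rectangle (area 153.00 mm²); the cylinder at (13.5, -0.5) is not intersected at this z (z outside [0, 3.5]); Combining (union): the 2 present regions are separate (no shared area or edge), so areas and boundary lengths simply add and each stays a separate island — area = 284.88 mm²; the cone at (10.5, 3.5) does not reach this height (z outside [14, 19]); Taking the first minus the rest: none of the subtracted shapes is present at this height, so the result so far is unchanged — area = 284.88 mm². Checking containment: at z = 13.8 the cross-section extends beyond the z = 4.2 cross-section by about 153.00 mm².

part overhangs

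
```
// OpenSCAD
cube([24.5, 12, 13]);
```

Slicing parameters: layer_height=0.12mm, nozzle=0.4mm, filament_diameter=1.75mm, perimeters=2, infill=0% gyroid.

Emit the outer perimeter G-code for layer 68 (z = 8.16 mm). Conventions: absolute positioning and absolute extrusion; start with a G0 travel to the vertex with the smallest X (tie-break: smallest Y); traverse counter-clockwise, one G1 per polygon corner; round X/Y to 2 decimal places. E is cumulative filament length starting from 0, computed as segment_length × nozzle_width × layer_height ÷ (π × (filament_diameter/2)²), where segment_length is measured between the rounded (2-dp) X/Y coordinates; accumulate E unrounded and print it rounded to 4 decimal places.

At z = 8.16 mm: the 24.5×12 cube contributes its full rectangle. The outline is a single polygon with 4 vertices. Extrusion per mm of travel: 0.4 × 0.12 / (π × 0.875²) = 0.019956. Accumulating E over each segment gives final E = 1.4568.

G0 X0.00 Y0.00 Z8.16
G1 X24.50 Y0.00 E0.4889
G1 X24.50 Y12.00 E0.7284
G1 X0.00 Y12.00 E1.2173
G1 X0.00 Y0.00 E1.4568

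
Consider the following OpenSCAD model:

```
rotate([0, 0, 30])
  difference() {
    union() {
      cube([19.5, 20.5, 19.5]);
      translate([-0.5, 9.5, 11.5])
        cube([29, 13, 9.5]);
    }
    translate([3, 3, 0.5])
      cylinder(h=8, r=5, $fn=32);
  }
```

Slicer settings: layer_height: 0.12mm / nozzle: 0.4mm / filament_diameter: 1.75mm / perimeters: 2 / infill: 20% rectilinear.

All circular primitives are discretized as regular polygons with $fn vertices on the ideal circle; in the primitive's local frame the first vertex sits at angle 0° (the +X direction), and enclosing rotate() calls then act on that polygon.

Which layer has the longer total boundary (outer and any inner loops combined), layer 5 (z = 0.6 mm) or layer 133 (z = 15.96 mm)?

Layer 5 (z = 0.6): the cube (footprint 19.5×20.5) is included at this height (perimeter 80.00 mm); the cube at (-0.5, 9.5) does not reach this height (z outside [11.5, 21]); Taking the union: only the 19.5×20.5 cube is present, so the union is just that shape — boundary = 80.00 mm; the cylinder at (3, 3): section is a regular 32-gon, circumradius r=5 (perimeter = 2·32·5.000·sin(180°/32) = 31.37 mm); After the difference (first − rest): starting from the result so far, the r=5 cylinder at (3, 3) partially overlaps it — only the 56.50 mm² overlap (of its 78.04 mm²) is removed, clipping the outline — boundary = 80.35 mm; (whole slice rotated 30° about Z — lengths, areas and connectivity unchanged). So its perimeter = 80.35 mm. Layer 133 (z = 15.96): the cube (footprint 19.5×20.5) is included at this height (perimeter 80.00 mm); the 29×13 cube at (-0.5, 9.5) contributes its full rectangle (perimeter 84.00 mm); Taking the union: the regions partially overlap (shared area 214.50 mm²), so the edge portions inside another operand are dropped and the merged outline is re-measured after clipping — boundary = 103.00 mm; the cylinder at (3, 3) does not reach this height (z outside [0.5, 8.5]); Subtracting the remaining from the first: none of the subtracted shapes is present at this height, so that combined region is unchanged — boundary = 103.00 mm; (rotated 30° about Z; rotation is an isometry so areas/perimeters/island counts are preserved). So its perimeter = 103.00 mm. Layer 133 is larger (103.00 vs 80.35 mm).

layer 133 (z = 15.96 mm)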